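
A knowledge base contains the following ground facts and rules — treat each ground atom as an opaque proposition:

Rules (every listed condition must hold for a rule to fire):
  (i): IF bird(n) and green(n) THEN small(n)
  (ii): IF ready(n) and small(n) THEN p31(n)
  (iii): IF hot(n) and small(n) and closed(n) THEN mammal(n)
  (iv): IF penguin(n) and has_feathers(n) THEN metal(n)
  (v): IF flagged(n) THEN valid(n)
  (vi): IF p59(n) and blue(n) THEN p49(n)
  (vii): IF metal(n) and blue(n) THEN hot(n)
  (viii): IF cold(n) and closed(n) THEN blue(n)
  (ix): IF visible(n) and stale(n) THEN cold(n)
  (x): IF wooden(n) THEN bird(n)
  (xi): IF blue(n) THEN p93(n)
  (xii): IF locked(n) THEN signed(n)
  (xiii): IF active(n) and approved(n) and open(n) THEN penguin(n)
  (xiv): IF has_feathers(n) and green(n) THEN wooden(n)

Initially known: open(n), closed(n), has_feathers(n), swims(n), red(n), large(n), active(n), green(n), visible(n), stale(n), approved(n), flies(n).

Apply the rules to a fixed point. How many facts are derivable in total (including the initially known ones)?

Round 1 fires (ix), (xiii), (xiv), giving cold(n), penguin(n), wooden(n).
Round 2 fires (iv), (viii), (x), giving metal(n), blue(n), bird(n).
Round 3 fires (i), (vii), (xi), giving small(n), hot(n), p93(n).
Round 4 fires (iii), giving mammal(n).
Closure: {active(n), approved(n), bird(n), blue(n), closed(n), cold(n), flies(n), green(n), has_feathers(n), hot(n), large(n), mammal(n), metal(n), open(n), p93(n), penguin(n), red(n), small(n), stale(n), swims(n), visible(n), wooden(n)} — 22 facts.

22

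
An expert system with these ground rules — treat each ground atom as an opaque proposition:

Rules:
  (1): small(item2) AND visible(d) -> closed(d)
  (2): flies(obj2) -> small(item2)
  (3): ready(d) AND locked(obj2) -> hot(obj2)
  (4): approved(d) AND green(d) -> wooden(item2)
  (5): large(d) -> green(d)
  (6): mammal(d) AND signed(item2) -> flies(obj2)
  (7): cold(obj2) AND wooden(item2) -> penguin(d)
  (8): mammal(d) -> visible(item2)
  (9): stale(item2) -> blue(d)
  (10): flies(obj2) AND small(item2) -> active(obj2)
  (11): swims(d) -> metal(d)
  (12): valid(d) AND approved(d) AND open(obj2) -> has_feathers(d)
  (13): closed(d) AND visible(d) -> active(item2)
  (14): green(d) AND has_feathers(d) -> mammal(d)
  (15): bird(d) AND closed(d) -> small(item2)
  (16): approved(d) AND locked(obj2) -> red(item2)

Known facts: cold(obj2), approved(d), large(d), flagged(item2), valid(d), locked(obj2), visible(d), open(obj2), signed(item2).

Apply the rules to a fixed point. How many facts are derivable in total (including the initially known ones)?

Round 1: (5) [large(d) -> green(d)]; (12) [valid(d) AND approved(d) AND open(obj2) -> has_feathers(d)]; (16) [approved(d) AND locked(obj2) -> red(item2)]. Adds green(d), has_feathers(d), red(item2).
Round 2: (4) [approved(d) AND green(d) -> wooden(item2)]; (14) [green(d) AND has_feathers(d) -> mammal(d)]. Adds wooden(item2), mammal(d).
Round 3: (6) [mammal(d) AND signed(item2) -> flies(obj2)]; (7) [cold(obj2) AND wooden(item2) -> penguin(d)]; (8) [mammal(d) -> visible(item2)]. Adds flies(obj2), penguin(d), visible(item2).
Round 4: (2) [flies(obj2) -> small(item2)]. Adds small(item2).
Round 5: (1) [small(item2) AND visible(d) -> closed(d)]; (10) [flies(obj2) AND small(item2) -> active(obj2)]. Adds closed(d), active(obj2).
Round 6: (13) [closed(d) AND visible(d) -> active(item2)]. Adds active(item2).
Closure: {active(item2), active(obj2), approved(d), closed(d), cold(obj2), flagged(item2), flies(obj2), green(d), has_feathers(d), large(d), locked(obj2), mammal(d), open(obj2), penguin(d), red(item2), signed(item2), small(item2), valid(d), visible(d), visible(item2), wooden(item2)} — 21 facts.

21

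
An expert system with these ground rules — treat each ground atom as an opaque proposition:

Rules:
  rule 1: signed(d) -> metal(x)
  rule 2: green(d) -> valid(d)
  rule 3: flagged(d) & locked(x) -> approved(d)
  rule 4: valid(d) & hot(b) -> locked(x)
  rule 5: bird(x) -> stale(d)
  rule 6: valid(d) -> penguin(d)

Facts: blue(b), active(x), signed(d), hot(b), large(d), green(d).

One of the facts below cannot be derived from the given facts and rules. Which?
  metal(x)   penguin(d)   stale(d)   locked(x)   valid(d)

stale(d)

Round 1: rule 1 [signed(d) -> metal(x)]; rule 2 [green(d) -> valid(d)]. Adds metal(x), valid(d).
Round 2: rule 4 [valid(d) & hot(b) -> locked(x)]; rule 6 [valid(d) -> penguin(d)]. Adds locked(x), penguin(d).
Derived: valid(d) (round 1), penguin(d) (round 2), metal(x) (round 1), locked(x) (round 2). stale(d) never appears in any round.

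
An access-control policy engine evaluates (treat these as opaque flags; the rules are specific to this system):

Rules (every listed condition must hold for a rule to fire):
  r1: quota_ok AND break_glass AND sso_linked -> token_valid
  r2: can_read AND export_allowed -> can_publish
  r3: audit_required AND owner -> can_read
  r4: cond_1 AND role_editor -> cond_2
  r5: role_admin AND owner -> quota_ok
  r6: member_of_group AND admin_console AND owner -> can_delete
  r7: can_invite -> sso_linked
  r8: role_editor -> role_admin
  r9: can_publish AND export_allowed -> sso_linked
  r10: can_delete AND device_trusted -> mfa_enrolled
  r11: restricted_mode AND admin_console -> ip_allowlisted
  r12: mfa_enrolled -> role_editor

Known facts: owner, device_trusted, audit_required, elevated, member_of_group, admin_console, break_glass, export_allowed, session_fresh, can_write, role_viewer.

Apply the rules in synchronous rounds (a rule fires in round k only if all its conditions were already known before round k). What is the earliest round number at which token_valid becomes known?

6

Round 1 fires r3, r6, giving can_read, can_delete.
Round 2 fires r2, r10, giving can_publish, mfa_enrolled.
Round 3 fires r9, r12, giving sso_linked, role_editor.
Round 4 fires r8, giving role_admin.
Round 5 fires r5, giving quota_ok.
Round 6 fires r1, giving token_valid.
token_valid first appears in round 6.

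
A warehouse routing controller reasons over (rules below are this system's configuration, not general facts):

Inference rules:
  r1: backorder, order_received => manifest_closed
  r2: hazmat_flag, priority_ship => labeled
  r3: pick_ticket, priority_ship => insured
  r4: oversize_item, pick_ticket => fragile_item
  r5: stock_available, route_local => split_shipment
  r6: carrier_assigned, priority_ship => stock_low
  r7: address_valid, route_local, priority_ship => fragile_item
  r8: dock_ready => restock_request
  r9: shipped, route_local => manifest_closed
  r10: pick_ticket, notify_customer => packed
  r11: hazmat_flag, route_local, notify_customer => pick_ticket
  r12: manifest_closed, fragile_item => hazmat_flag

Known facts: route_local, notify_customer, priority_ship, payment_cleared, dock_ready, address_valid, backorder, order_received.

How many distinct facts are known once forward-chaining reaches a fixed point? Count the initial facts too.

[1] r1 [backorder, order_received => manifest_closed]; r7 [address_valid, route_local, priority_ship => fragile_item]; r8 [dock_ready => restock_request]. ⇒ new: manifest_closed, fragile_item, restock_request.
[2] r12 [manifest_closed, fragile_item => hazmat_flag]. ⇒ new: hazmat_flag.
[3] r2 [hazmat_flag, priority_ship => labeled]; r11 [hazmat_flag, route_local, notify_customer => pick_ticket]. ⇒ new: labeled, pick_ticket.
[4] r3 [pick_ticket, priority_ship => insured]; r10 [pick_ticket, notify_customer => packed]. ⇒ new: insured, packed.
Closure: {address_valid, backorder, dock_ready, fragile_item, hazmat_flag, insured, labeled, manifest_closed, notify_customer, order_received, packed, payment_cleared, pick_ticket, priority_ship, restock_request, route_local} — 16 facts.

16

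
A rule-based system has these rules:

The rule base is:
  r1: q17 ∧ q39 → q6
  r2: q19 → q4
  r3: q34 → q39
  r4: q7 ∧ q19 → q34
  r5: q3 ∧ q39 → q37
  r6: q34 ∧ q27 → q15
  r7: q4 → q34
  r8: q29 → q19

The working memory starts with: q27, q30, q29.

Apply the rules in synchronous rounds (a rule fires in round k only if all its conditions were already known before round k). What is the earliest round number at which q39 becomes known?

4

[1] r8 [q29 → q19]. ⇒ new: q19.
[2] r2 [q19 → q4]. ⇒ new: q4.
[3] r7 [q4 → q34]. ⇒ new: q34.
[4] r3 [q34 → q39]; r6 [q34 ∧ q27 → q15]. ⇒ new: q39, q15.
q39 first appears in round 4.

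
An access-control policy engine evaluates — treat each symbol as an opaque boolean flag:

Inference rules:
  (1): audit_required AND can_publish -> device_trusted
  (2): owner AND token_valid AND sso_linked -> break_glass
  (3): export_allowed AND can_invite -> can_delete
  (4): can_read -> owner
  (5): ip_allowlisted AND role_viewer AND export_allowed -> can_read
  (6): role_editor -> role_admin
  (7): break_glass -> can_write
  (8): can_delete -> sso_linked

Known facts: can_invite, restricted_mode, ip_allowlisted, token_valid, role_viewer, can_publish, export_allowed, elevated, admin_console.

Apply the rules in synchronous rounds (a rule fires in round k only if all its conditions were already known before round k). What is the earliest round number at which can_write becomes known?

Round 1 fires (3), (5), giving can_delete, can_read.
Round 2 fires (4), (8), giving owner, sso_linked.
Round 3 fires (2), giving break_glass.
Round 4 fires (7), giving can_write.
can_write first appears in round 4.

4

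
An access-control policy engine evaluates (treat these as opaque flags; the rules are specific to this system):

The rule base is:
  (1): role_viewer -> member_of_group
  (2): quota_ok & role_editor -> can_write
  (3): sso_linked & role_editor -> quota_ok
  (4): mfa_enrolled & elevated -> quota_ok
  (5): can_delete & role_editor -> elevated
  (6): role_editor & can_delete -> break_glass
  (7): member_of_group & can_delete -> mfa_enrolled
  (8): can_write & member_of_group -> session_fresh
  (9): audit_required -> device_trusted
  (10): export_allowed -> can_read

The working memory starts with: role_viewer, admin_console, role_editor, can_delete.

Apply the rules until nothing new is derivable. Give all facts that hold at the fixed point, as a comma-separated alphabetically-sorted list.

admin_console, break_glass, can_delete, can_write, elevated, member_of_group, mfa_enrolled, quota_ok, role_editor, role_viewer, session_fresh

Round 1 — (1), (5), (6), derive member_of_group, elevated, break_glass.
Round 2 — (7), derive mfa_enrolled.
Round 3 — (4), derive quota_ok.
Round 4 — (2), derive can_write.
Round 5 — (8), derive session_fresh.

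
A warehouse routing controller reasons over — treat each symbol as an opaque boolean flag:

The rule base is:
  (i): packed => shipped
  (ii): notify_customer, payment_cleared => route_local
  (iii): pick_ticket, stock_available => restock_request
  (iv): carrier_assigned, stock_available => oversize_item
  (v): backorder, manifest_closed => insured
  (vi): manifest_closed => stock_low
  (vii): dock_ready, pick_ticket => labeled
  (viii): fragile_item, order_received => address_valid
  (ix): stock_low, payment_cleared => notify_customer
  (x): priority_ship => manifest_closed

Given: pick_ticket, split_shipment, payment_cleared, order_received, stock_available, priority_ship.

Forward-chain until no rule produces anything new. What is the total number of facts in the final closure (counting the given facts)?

[1] (iii) [pick_ticket, stock_available => restock_request]; (x) [priority_ship => manifest_closed]. ⇒ new: restock_request, manifest_closed.
[2] (vi) [manifest_closed => stock_low]. ⇒ new: stock_low.
[3] (ix) [stock_low, payment_cleared => notify_customer]. ⇒ new: notify_customer.
[4] (ii) [notify_customer, payment_cleared => route_local]. ⇒ new: route_local.
Closure: {manifest_closed, notify_customer, order_received, payment_cleared, pick_ticket, priority_ship, restock_request, route_local, split_shipment, stock_available, stock_low} — 11 facts.

11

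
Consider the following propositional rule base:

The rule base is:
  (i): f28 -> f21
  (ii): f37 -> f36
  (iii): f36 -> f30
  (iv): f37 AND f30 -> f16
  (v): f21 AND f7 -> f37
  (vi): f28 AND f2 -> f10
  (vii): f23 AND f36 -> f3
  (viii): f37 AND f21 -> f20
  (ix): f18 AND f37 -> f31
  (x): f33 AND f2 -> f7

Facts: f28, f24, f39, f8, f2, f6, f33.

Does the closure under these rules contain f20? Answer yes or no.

yes

Round 1: (i) [f28 -> f21]; (vi) [f28 AND f2 -> f10]; (x) [f33 AND f2 -> f7]. Adds f21, f10, f7.
Round 2: (v) [f21 AND f7 -> f37]. Adds f37.
Round 3: (ii) [f37 -> f36]; (viii) [f37 AND f21 -> f20]. Adds f36, f20.
Round 4: (iii) [f36 -> f30]. Adds f30.
Round 5: (iv) [f37 AND f30 -> f16]. Adds f16.
f20 appears in round 3, so it is derivable.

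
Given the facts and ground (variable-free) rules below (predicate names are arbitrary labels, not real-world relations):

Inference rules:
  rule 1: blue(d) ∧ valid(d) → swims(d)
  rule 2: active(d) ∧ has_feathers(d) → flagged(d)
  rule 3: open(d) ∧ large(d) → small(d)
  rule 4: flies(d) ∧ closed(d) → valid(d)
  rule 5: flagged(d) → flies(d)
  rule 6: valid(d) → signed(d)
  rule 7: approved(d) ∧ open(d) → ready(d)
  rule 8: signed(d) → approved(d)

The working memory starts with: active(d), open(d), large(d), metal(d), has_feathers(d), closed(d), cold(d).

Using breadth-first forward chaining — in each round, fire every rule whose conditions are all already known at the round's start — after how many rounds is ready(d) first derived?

6

Round 1: rule 2 [active(d) ∧ has_feathers(d) → flagged(d)]; rule 3 [open(d) ∧ large(d) → small(d)]. Adds flagged(d), small(d).
Round 2: rule 5 [flagged(d) → flies(d)]. Adds flies(d).
Round 3: rule 4 [flies(d) ∧ closed(d) → valid(d)]. Adds valid(d).
Round 4: rule 6 [valid(d) → signed(d)]. Adds signed(d).
Round 5: rule 8 [signed(d) → approved(d)]. Adds approved(d).
Round 6: rule 7 [approved(d) ∧ open(d) → ready(d)]. Adds ready(d).
ready(d) first appears in round 6.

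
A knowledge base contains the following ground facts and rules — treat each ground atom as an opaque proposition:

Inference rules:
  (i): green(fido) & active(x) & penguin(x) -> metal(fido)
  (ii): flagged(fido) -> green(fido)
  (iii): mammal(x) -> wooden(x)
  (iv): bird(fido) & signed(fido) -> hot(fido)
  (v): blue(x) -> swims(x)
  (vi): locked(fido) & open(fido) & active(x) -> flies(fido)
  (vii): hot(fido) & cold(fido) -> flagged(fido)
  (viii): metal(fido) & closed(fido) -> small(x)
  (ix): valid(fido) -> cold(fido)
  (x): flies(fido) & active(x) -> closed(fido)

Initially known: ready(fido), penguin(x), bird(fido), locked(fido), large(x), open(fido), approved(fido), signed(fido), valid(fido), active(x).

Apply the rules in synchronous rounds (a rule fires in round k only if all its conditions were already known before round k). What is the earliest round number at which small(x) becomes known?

Round 1: (iv) [bird(fido) & signed(fido) -> hot(fido)]; (vi) [locked(fido) & open(fido) & active(x) -> flies(fido)]; (ix) [valid(fido) -> cold(fido)]. New: hot(fido), flies(fido), cold(fido).
Round 2: (vii) [hot(fido) & cold(fido) -> flagged(fido)]; (x) [flies(fido) & active(x) -> closed(fido)]. New: flagged(fido), closed(fido).
Round 3: (ii) [flagged(fido) -> green(fido)]. New: green(fido).
Round 4: (i) [green(fido) & active(x) & penguin(x) -> metal(fido)]. New: metal(fido).
Round 5: (viii) [metal(fido) & closed(fido) -> small(x)]. New: small(x).
small(x) first appears in round 5.

5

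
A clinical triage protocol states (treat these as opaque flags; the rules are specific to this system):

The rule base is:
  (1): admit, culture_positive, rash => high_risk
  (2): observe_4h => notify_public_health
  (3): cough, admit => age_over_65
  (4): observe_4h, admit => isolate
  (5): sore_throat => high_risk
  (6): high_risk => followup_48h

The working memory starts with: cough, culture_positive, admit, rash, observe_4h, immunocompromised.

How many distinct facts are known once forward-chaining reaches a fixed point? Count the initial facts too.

Round 1 — (1), (2), (3), (4), derive high_risk, notify_public_health, age_over_65, isolate.
Round 2 — (6), derive followup_48h.
Closure: {admit, age_over_65, cough, culture_positive, followup_48h, high_risk, immunocompromised, isolate, notify_public_health, observe_4h, rash} — 11 facts.

11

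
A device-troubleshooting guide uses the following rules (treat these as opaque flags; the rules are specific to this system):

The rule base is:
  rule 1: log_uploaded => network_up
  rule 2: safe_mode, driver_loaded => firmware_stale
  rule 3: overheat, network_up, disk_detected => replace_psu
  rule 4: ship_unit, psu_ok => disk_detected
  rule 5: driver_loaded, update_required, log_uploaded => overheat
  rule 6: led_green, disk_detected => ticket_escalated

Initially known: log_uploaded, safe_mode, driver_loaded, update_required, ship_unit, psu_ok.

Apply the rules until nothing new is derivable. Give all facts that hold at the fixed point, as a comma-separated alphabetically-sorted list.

disk_detected, driver_loaded, firmware_stale, log_uploaded, network_up, overheat, psu_ok, replace_psu, safe_mode, ship_unit, update_required

Round 1: rule 1 [log_uploaded => network_up]; rule 2 [safe_mode, driver_loaded => firmware_stale]; rule 4 [ship_unit, psu_ok => disk_detected]; rule 5 [driver_loaded, update_required, log_uploaded => overheat]. Adds network_up, firmware_stale, disk_detected, overheat.
Round 2: rule 3 [overheat, network_up, disk_detected => replace_psu]. Adds replace_psu.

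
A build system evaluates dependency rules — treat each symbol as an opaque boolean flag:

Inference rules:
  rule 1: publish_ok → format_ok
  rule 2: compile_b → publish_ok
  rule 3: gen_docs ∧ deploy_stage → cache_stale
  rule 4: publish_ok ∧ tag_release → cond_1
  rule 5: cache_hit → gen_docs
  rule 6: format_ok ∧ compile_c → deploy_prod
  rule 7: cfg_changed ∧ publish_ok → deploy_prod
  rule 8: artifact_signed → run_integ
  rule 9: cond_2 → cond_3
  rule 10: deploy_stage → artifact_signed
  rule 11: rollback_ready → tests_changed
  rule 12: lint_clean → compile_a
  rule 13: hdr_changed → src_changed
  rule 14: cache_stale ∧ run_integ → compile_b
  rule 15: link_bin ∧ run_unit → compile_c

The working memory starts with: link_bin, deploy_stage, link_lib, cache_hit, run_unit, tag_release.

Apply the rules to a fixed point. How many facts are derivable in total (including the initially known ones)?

16

Round 1 fires rule 5, rule 10, rule 15, giving gen_docs, artifact_signed, compile_c.
Round 2 fires rule 3, rule 8, giving cache_stale, run_integ.
Round 3 fires rule 14, giving compile_b.
Round 4 fires rule 2, giving publish_ok.
Round 5 fires rule 1, rule 4, giving format_ok, cond_1.
Round 6 fires rule 6, giving deploy_prod.
Closure: {artifact_signed, cache_hit, cache_stale, compile_b, compile_c, cond_1, deploy_prod, deploy_stage, format_ok, gen_docs, link_bin, link_lib, publish_ok, run_integ, run_unit, tag_release} — 16 facts.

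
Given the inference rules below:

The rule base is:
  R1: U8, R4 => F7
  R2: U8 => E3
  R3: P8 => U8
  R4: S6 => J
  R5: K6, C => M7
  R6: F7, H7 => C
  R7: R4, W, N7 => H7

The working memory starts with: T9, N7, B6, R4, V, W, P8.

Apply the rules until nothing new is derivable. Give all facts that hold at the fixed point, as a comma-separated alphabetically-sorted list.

B6, C, E3, F7, H7, N7, P8, R4, T9, U8, V, W

Round 1 fires R3, R7, giving U8, H7.
Round 2 fires R1, R2, giving F7, E3.
Round 3 fires R6, giving C.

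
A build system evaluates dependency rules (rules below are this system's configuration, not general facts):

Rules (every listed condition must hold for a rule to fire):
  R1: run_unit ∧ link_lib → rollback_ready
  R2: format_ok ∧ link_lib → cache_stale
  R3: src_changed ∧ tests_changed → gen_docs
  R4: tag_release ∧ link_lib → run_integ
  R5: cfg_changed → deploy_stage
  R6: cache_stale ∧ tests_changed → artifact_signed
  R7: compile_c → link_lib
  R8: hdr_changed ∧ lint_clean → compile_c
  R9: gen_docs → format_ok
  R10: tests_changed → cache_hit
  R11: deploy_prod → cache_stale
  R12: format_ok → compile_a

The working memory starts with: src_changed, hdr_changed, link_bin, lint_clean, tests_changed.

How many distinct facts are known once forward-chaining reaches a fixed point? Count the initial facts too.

13

Round 1 — R3, R8, R10, derive gen_docs, compile_c, cache_hit.
Round 2 — R7, R9, derive link_lib, format_ok.
Round 3 — R2, R12, derive cache_stale, compile_a.
Round 4 — R6, derive artifact_signed.
Closure: {artifact_signed, cache_hit, cache_stale, compile_a, compile_c, format_ok, gen_docs, hdr_changed, link_bin, link_lib, lint_clean, src_changed, tests_changed} — 13 facts.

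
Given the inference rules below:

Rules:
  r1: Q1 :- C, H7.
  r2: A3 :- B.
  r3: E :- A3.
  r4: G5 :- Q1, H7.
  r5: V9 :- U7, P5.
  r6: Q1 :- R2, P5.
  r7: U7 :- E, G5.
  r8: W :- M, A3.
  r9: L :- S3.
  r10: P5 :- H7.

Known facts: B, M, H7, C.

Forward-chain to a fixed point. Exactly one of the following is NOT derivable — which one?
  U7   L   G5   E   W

Round 1 fires r1, r2, r10, giving Q1, A3, P5.
Round 2 fires r3, r4, r8, giving E, G5, W.
Round 3 fires r7, giving U7.
Round 4 fires r5, giving V9.
Derived: U7 (round 3), G5 (round 2), W (round 2), E (round 2). L never appears in any round.

L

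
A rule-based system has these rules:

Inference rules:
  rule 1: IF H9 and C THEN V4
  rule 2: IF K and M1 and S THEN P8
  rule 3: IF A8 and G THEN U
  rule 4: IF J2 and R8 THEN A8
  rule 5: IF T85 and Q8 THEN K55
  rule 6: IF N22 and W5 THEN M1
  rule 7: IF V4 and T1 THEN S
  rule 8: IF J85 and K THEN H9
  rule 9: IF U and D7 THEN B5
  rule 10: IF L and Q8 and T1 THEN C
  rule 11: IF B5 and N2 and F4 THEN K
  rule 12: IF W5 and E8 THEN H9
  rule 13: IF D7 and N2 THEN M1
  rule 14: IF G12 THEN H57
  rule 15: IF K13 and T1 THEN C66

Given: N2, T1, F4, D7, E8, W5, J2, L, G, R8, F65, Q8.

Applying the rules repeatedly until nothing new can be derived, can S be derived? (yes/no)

Round 1: rule 4 [IF J2 and R8 THEN A8]; rule 10 [IF L and Q8 and T1 THEN C]; rule 12 [IF W5 and E8 THEN H9]; rule 13 [IF D7 and N2 THEN M1]. Adds A8, C, H9, M1.
Round 2: rule 1 [IF H9 and C THEN V4]; rule 3 [IF A8 and G THEN U]. Adds V4, U.
Round 3: rule 7 [IF V4 and T1 THEN S]; rule 9 [IF U and D7 THEN B5]. Adds S, B5.
Round 4: rule 11 [IF B5 and N2 and F4 THEN K]. Adds K.
Round 5: rule 2 [IF K and M1 and S THEN P8]. Adds P8.
S appears in round 3, so it is derivable.

yes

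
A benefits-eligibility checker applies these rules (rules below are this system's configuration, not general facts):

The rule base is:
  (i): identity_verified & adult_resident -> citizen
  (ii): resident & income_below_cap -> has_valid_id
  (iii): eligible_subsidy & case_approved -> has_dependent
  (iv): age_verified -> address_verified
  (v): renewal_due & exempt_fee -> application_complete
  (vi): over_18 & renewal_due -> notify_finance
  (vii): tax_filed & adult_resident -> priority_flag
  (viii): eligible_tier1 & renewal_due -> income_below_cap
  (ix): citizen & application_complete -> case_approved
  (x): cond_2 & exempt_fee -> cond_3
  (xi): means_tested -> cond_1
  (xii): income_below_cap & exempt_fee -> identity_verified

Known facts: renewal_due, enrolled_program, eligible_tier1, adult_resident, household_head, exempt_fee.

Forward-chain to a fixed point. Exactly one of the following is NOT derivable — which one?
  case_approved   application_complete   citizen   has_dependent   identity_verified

Round 1 — (v), (viii), derive application_complete, income_below_cap.
Round 2 — (xii), derive identity_verified.
Round 3 — (i), derive citizen.
Round 4 — (ix), derive case_approved.
Derived: application_complete (round 1), citizen (round 3), case_approved (round 4), identity_verified (round 2). has_dependent never appears in any round.

has_dependent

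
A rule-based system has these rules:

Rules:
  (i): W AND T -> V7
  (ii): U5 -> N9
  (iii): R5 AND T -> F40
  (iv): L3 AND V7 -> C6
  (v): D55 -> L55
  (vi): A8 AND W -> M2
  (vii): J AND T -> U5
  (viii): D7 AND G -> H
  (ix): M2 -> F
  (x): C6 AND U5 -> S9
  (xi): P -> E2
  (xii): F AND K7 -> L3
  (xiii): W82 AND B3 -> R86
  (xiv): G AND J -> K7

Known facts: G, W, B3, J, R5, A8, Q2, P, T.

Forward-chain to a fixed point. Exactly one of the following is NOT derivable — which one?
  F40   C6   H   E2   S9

Round 1: (i) [W AND T -> V7]; (iii) [R5 AND T -> F40]; (vi) [A8 AND W -> M2]; (vii) [J AND T -> U5]; (xi) [P -> E2]; (xiv) [G AND J -> K7]. Adds V7, F40, M2, U5, E2, K7.
Round 2: (ii) [U5 -> N9]; (ix) [M2 -> F]. Adds N9, F.
Round 3: (xii) [F AND K7 -> L3]. Adds L3.
Round 4: (iv) [L3 AND V7 -> C6]. Adds C6.
Round 5: (x) [C6 AND U5 -> S9]. Adds S9.
Derived: F40 (round 1), C6 (round 4), E2 (round 1), S9 (round 5). H never appears in any round.

H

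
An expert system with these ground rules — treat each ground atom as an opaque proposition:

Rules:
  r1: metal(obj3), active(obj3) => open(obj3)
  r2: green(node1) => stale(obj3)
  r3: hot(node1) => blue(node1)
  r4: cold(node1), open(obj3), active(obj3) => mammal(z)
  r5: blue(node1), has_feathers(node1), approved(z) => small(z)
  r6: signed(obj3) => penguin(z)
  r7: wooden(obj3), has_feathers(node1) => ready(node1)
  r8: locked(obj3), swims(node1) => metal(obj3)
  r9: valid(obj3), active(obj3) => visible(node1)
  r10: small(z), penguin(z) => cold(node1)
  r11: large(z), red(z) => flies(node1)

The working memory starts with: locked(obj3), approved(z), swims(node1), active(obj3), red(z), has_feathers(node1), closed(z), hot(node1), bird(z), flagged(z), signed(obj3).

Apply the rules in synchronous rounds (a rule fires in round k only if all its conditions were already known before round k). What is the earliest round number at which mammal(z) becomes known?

4

Round 1 — r3, r6, r8, derive blue(node1), penguin(z), metal(obj3).
Round 2 — r1, r5, derive open(obj3), small(z).
Round 3 — r10, derive cold(node1).
Round 4 — r4, derive mammal(z).
mammal(z) first appears in round 4.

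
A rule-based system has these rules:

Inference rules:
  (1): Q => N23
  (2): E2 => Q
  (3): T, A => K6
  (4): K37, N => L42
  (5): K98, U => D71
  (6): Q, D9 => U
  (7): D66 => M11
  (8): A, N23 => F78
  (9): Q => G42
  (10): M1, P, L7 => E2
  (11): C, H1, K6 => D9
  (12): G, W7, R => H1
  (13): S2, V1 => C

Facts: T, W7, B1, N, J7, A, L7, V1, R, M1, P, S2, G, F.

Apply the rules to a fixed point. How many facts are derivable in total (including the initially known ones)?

Round 1: (3) [T, A => K6]; (10) [M1, P, L7 => E2]; (12) [G, W7, R => H1]; (13) [S2, V1 => C]. New: K6, E2, H1, C.
Round 2: (2) [E2 => Q]; (11) [C, H1, K6 => D9]. New: Q, D9.
Round 3: (1) [Q => N23]; (6) [Q, D9 => U]; (9) [Q => G42]. New: N23, U, G42.
Round 4: (8) [A, N23 => F78]. New: F78.
Closure: {A, B1, C, D9, E2, F, F78, G, G42, H1, J7, K6, L7, M1, N, N23, P, Q, R, S2, T, U, V1, W7} — 24 facts.

24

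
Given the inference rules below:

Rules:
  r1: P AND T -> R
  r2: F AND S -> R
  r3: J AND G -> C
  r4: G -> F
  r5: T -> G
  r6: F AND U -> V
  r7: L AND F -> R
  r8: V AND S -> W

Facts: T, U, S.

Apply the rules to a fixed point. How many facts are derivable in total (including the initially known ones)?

8

Round 1: r5 [T -> G]. Adds G.
Round 2: r4 [G -> F]. Adds F.
Round 3: r2 [F AND S -> R]; r6 [F AND U -> V]. Adds R, V.
Round 4: r8 [V AND S -> W]. Adds W.
Closure: {F, G, R, S, T, U, V, W} — 8 facts.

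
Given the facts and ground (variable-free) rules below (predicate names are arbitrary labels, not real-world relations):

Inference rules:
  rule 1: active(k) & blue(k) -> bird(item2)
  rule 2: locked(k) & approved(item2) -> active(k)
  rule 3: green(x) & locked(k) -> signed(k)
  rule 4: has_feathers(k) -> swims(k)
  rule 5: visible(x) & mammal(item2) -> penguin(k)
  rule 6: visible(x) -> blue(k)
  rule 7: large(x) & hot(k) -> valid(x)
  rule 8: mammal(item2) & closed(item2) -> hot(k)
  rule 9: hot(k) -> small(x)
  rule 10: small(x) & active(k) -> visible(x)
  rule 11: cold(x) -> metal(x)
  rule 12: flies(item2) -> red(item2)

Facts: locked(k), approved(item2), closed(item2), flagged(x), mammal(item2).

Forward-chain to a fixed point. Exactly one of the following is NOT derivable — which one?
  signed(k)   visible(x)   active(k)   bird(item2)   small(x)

signed(k)

[1] rule 2 [locked(k) & approved(item2) -> active(k)]; rule 8 [mammal(item2) & closed(item2) -> hot(k)]. ⇒ new: active(k), hot(k).
[2] rule 9 [hot(k) -> small(x)]. ⇒ new: small(x).
[3] rule 10 [small(x) & active(k) -> visible(x)]. ⇒ new: visible(x).
[4] rule 5 [visible(x) & mammal(item2) -> penguin(k)]; rule 6 [visible(x) -> blue(k)]. ⇒ new: penguin(k), blue(k).
[5] rule 1 [active(k) & blue(k) -> bird(item2)]. ⇒ new: bird(item2).
Derived: bird(item2) (round 5), small(x) (round 2), active(k) (round 1), visible(x) (round 3). signed(k) never appears in any round.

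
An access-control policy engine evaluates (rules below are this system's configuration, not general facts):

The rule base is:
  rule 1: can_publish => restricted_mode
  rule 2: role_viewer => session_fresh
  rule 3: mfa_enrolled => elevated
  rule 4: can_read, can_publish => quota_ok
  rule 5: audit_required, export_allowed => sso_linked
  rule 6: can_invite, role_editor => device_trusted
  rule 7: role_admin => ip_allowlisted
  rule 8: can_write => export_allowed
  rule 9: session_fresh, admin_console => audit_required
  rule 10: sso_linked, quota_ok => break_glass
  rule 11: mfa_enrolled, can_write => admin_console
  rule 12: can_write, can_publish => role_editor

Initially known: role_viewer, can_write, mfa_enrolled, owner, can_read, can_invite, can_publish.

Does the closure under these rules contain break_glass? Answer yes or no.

yes

Round 1: rule 1 [can_publish => restricted_mode]; rule 2 [role_viewer => session_fresh]; rule 3 [mfa_enrolled => elevated]; rule 4 [can_read, can_publish => quota_ok]; rule 8 [can_write => export_allowed]; rule 11 [mfa_enrolled, can_write => admin_console]; rule 12 [can_write, can_publish => role_editor]. New: restricted_mode, session_fresh, elevated, quota_ok, export_allowed, admin_console, role_editor.
Round 2: rule 6 [can_invite, role_editor => device_trusted]; rule 9 [session_fresh, admin_console => audit_required]. New: device_trusted, audit_required.
Round 3: rule 5 [audit_required, export_allowed => sso_linked]. New: sso_linked.
Round 4: rule 10 [sso_linked, quota_ok => break_glass]. New: break_glass.
break_glass appears in round 4, so it is derivable.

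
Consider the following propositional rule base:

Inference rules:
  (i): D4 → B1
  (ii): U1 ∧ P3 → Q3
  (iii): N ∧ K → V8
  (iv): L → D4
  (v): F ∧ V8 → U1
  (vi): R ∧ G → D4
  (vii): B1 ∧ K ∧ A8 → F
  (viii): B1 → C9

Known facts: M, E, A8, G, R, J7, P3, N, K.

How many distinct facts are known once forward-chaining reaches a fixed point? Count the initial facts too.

16

Round 1 — (iii), (vi), derive V8, D4.
Round 2 — (i), derive B1.
Round 3 — (vii), (viii), derive F, C9.
Round 4 — (v), derive U1.
Round 5 — (ii), derive Q3.
Closure: {A8, B1, C9, D4, E, F, G, J7, K, M, N, P3, Q3, R, U1, V8} — 16 facts.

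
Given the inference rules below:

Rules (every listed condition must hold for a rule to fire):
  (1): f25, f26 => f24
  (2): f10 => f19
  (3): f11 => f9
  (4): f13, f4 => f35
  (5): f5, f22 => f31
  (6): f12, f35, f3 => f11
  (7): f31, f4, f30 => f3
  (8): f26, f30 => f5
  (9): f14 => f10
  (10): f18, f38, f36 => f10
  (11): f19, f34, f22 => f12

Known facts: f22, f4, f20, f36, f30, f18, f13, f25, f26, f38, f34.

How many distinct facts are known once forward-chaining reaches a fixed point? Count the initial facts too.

Round 1: (1) [f25, f26 => f24]; (4) [f13, f4 => f35]; (8) [f26, f30 => f5]; (10) [f18, f38, f36 => f10]. New: f24, f35, f5, f10.
Round 2: (2) [f10 => f19]; (5) [f5, f22 => f31]. New: f19, f31.
Round 3: (7) [f31, f4, f30 => f3]; (11) [f19, f34, f22 => f12]. New: f3, f12.
Round 4: (6) [f12, f35, f3 => f11]. New: f11.
Round 5: (3) [f11 => f9]. New: f9.
Closure: {f10, f11, f12, f13, f18, f19, f20, f22, f24, f25, f26, f3, f30, f31, f34, f35, f36, f38, f4, f5, f9} — 21 facts.

21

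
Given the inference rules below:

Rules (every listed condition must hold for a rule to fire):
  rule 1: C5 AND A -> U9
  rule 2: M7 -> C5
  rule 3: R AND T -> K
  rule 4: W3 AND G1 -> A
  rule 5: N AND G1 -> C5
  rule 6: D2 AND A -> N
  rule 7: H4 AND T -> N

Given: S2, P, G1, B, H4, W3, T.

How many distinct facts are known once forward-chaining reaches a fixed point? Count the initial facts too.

Round 1 — rule 4, rule 7, derive A, N.
Round 2 — rule 5, derive C5.
Round 3 — rule 1, derive U9.
Closure: {A, B, C5, G1, H4, N, P, S2, T, U9, W3} — 11 facts.

11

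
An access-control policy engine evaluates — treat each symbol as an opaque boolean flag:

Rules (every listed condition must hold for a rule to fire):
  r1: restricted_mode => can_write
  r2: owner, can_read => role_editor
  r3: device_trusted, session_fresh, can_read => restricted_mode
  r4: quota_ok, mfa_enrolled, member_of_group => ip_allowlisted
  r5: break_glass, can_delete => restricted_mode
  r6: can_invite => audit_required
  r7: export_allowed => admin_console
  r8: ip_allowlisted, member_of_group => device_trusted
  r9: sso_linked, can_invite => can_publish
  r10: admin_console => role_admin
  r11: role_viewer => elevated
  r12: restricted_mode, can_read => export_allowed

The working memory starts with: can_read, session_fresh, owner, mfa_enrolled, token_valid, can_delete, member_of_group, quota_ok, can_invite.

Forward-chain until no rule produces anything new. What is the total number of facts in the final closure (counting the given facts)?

Round 1 — r2, r4, r6, derive role_editor, ip_allowlisted, audit_required.
Round 2 — r8, derive device_trusted.
Round 3 — r3, derive restricted_mode.
Round 4 — r1, r12, derive can_write, export_allowed.
Round 5 — r7, derive admin_console.
Round 6 — r10, derive role_admin.
Closure: {admin_console, audit_required, can_delete, can_invite, can_read, can_write, device_trusted, export_allowed, ip_allowlisted, member_of_group, mfa_enrolled, owner, quota_ok, restricted_mode, role_admin, role_editor, session_fresh, token_valid} — 18 facts.

18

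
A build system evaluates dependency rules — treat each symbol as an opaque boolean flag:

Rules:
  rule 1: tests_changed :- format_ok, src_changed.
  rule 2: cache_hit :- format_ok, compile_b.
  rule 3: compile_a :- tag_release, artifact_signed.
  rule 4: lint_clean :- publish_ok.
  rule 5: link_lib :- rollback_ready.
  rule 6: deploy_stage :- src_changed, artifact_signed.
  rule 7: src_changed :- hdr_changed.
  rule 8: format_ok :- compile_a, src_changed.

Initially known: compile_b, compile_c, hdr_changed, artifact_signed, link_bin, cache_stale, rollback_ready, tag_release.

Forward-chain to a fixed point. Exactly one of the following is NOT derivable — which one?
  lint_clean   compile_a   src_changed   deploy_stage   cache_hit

lint_clean

Round 1: rule 3 [compile_a :- tag_release, artifact_signed.]; rule 5 [link_lib :- rollback_ready.]; rule 7 [src_changed :- hdr_changed.]. New: compile_a, link_lib, src_changed.
Round 2: rule 6 [deploy_stage :- src_changed, artifact_signed.]; rule 8 [format_ok :- compile_a, src_changed.]. New: deploy_stage, format_ok.
Round 3: rule 1 [tests_changed :- format_ok, src_changed.]; rule 2 [cache_hit :- format_ok, compile_b.]. New: tests_changed, cache_hit.
Derived: compile_a (round 1), cache_hit (round 3), deploy_stage (round 2), src_changed (round 1). lint_clean never appears in any round.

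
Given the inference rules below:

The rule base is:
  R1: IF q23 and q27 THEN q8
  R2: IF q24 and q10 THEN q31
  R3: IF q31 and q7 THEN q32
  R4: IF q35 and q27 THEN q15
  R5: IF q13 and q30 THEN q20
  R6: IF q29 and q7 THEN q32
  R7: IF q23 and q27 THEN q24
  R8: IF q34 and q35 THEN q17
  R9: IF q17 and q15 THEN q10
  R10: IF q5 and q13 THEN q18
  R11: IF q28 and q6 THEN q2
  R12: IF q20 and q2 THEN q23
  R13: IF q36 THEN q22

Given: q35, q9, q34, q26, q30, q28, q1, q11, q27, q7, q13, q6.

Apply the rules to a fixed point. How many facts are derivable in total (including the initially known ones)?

[1] R4 [IF q35 and q27 THEN q15]; R5 [IF q13 and q30 THEN q20]; R8 [IF q34 and q35 THEN q17]; R11 [IF q28 and q6 THEN q2]. ⇒ new: q15, q20, q17, q2.
[2] R9 [IF q17 and q15 THEN q10]; R12 [IF q20 and q2 THEN q23]. ⇒ new: q10, q23.
[3] R1 [IF q23 and q27 THEN q8]; R7 [IF q23 and q27 THEN q24]. ⇒ new: q8, q24.
[4] R2 [IF q24 and q10 THEN q31]. ⇒ new: q31.
[5] R3 [IF q31 and q7 THEN q32]. ⇒ new: q32.
Closure: {q1, q10, q11, q13, q15, q17, q2, q20, q23, q24, q26, q27, q28, q30, q31, q32, q34, q35, q6, q7, q8, q9} — 22 facts.

22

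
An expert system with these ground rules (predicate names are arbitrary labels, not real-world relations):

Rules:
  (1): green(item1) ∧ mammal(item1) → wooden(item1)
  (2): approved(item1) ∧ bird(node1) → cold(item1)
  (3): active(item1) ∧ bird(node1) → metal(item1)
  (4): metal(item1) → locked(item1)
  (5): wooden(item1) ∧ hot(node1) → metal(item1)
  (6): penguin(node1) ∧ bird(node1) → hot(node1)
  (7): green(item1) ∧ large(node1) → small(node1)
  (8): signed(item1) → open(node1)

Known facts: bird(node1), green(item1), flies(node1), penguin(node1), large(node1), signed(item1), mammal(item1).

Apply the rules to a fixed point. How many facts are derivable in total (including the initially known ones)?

13

Round 1 fires (1), (6), (7), (8), giving wooden(item1), hot(node1), small(node1), open(node1).
Round 2 fires (5), giving metal(item1).
Round 3 fires (4), giving locked(item1).
Closure: {bird(node1), flies(node1), green(item1), hot(node1), large(node1), locked(item1), mammal(item1), metal(item1), open(node1), penguin(node1), signed(item1), small(node1), wooden(item1)} — 13 facts.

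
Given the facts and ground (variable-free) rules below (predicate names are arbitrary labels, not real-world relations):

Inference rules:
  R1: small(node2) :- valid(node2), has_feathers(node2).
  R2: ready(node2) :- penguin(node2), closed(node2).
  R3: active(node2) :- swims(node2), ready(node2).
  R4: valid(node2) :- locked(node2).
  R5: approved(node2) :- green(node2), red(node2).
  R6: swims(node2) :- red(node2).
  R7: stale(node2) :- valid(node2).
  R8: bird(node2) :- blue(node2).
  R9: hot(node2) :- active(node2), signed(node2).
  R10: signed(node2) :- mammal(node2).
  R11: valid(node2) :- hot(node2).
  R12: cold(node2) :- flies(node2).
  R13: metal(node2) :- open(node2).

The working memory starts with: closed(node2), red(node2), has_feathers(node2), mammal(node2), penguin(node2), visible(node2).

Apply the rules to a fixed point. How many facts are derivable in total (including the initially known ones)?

14

Round 1: R2 [ready(node2) :- penguin(node2), closed(node2).]; R6 [swims(node2) :- red(node2).]; R10 [signed(node2) :- mammal(node2).]. Adds ready(node2), swims(node2), signed(node2).
Round 2: R3 [active(node2) :- swims(node2), ready(node2).]. Adds active(node2).
Round 3: R9 [hot(node2) :- active(node2), signed(node2).]. Adds hot(node2).
Round 4: R11 [valid(node2) :- hot(node2).]. Adds valid(node2).
Round 5: R1 [small(node2) :- valid(node2), has_feathers(node2).]; R7 [stale(node2) :- valid(node2).]. Adds small(node2), stale(node2).
Closure: {active(node2), closed(node2), has_feathers(node2), hot(node2), mammal(node2), penguin(node2), ready(node2), red(node2), signed(node2), small(node2), stale(node2), swims(node2), valid(node2), visible(node2)} — 14 facts.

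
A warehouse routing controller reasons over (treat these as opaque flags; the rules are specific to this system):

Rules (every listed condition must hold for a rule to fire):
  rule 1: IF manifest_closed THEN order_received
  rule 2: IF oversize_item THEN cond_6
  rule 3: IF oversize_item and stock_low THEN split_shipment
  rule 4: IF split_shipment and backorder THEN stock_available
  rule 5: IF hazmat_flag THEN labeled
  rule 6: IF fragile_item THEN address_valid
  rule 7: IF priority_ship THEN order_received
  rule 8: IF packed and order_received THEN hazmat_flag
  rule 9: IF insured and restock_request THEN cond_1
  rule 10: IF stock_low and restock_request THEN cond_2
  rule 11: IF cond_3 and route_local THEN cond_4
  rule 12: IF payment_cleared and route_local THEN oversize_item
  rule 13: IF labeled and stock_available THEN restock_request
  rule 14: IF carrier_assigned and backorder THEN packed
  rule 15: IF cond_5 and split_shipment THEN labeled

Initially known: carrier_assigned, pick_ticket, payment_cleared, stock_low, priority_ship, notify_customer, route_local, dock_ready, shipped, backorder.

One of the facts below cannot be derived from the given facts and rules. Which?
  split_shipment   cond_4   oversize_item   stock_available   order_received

cond_4

Round 1: rule 7 [IF priority_ship THEN order_received]; rule 12 [IF payment_cleared and route_local THEN oversize_item]; rule 14 [IF carrier_assigned and backorder THEN packed]. New: order_received, oversize_item, packed.
Round 2: rule 2 [IF oversize_item THEN cond_6]; rule 3 [IF oversize_item and stock_low THEN split_shipment]; rule 8 [IF packed and order_received THEN hazmat_flag]. New: cond_6, split_shipment, hazmat_flag.
Round 3: rule 4 [IF split_shipment and backorder THEN stock_available]; rule 5 [IF hazmat_flag THEN labeled]. New: stock_available, labeled.
Round 4: rule 13 [IF labeled and stock_available THEN restock_request]. New: restock_request.
Round 5: rule 10 [IF stock_low and restock_request THEN cond_2]. New: cond_2.
Derived: split_shipment (round 2), stock_available (round 3), order_received (round 1), oversize_item (round 1). cond_4 never appears in any round.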